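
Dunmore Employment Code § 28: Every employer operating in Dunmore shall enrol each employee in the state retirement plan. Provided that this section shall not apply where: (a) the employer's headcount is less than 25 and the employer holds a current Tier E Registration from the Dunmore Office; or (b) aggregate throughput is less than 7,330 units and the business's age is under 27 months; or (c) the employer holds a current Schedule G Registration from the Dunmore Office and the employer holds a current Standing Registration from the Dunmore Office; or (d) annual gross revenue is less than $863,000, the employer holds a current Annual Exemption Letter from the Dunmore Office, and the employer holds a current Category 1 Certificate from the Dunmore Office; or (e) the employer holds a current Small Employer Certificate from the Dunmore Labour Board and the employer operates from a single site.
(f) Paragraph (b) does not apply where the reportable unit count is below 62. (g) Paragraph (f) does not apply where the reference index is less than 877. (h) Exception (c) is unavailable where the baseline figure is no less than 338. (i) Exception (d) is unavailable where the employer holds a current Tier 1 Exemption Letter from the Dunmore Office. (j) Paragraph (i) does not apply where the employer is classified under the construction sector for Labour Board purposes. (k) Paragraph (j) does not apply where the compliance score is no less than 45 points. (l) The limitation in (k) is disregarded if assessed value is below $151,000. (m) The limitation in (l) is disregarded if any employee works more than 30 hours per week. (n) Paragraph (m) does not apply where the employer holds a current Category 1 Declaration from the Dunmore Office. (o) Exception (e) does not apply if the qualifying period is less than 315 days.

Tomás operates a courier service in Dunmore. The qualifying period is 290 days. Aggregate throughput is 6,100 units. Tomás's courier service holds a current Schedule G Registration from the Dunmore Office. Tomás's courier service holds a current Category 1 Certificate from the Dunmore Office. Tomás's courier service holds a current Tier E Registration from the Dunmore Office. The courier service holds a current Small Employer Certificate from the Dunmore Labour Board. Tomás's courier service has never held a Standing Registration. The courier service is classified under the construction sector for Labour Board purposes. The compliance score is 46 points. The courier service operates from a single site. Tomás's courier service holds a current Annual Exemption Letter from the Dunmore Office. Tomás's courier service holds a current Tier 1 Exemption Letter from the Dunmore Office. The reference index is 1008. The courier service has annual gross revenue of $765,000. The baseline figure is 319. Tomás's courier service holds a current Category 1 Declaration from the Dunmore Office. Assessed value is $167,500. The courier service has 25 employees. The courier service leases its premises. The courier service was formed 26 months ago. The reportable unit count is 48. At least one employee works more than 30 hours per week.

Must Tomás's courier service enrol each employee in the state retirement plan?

Yes — Tomás's courier service must enrol each employee in the state retirement plan.

Exception (a) fails — the employer's headcount is 25, not less than 25.
All of (b)'s requirements are met (aggregate throughput is 6,100 units, less than the 7,330 units limit; the business's age is 26 months, under the 27 months limit). But: (f) operates against (b): the reportable unit count is 48, below the 62 limit. (g), which would lift (f), does not operate here — the reference index is 1,008, not less than 877. Exception (b) does not apply.
Exception (c) does not apply: the Standing Registration is not current.
Exception (d): annual gross revenue is $765,000, less than the $863,000 limit; a current Annual Exemption Letter is held; a current Category 1 Certificate is held — every condition holds. Turning to paragraphs (i)–(n): (i) operates against (d): a current Tier 1 Exemption Letter is held. (j) operates (the courier service is classified under the construction sector), but is displaced by (k): (k) is engaged — the compliance score is 46 points, meeting the 45 points threshold. (l) is not triggered (assessed value is $167,500, not below $151,000), so (k) stands. So (d) is unavailable.
Exception (e) is satisfied on its face — a current Small Employer Certificate is held; the employer operates from a single site. But: (o) operates against (e): the qualifying period is 290 days, less than the 315 days limit. So (e) is unavailable.
None of the exceptions is available; § 28 applies in full.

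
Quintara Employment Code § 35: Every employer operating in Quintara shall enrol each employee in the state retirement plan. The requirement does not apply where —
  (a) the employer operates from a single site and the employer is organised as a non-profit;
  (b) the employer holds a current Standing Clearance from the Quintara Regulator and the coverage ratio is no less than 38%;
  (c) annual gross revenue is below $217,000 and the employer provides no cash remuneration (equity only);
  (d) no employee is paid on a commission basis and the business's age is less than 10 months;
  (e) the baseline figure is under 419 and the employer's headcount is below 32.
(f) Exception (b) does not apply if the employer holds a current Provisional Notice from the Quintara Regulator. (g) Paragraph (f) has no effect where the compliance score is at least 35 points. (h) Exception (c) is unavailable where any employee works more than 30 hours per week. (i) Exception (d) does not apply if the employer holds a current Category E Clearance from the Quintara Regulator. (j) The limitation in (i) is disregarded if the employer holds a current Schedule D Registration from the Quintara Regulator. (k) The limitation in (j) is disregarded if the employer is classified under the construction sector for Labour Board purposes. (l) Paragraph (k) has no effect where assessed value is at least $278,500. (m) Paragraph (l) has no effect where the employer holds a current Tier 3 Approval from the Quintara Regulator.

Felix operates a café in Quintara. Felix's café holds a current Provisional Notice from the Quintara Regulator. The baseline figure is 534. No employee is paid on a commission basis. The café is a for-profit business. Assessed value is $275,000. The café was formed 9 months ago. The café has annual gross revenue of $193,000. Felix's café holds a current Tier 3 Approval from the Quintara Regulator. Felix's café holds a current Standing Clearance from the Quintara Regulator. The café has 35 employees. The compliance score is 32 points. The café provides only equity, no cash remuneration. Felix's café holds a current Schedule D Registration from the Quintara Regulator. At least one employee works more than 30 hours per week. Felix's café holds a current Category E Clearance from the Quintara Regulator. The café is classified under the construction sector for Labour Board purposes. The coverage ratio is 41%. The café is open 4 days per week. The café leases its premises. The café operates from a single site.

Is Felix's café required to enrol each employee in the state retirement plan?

Exception (a) does not apply: the employer is for-profit.
All of (b)'s requirements are met (a current Standing Clearance is held; the coverage ratio is 41%, meeting the 38% threshold). But: (f) operates against (b): a current Provisional Notice is held. (g), which would lift (f), is not engaged — the compliance score is 32 points, short of 35 points. (b) is therefore removed.
Exception (c)'s conditions are all satisfied: annual gross revenue is $193,000, below the $217,000 limit; remuneration is equity-only. However, paragraph (h) must be considered: (h) applies — at least one employee exceeds 30 hours/week. So (c) is unavailable.
Exception (d) is satisfied on its face — no employee is paid on commission; the business's age is 9 months, less than the 10 months limit. Turning to paragraphs (i)–(m): (i) operates — a current Category E Clearance is held. (j) applies (a current Schedule D Registration is held), but yields to (k): (k) applies — the café is classified under the construction sector. (l) is inapplicable (assessed value is $275,000, short of $278,500), so (k) stands. So (d) is unavailable.
Exception (e) does not apply: the baseline figure is 534, not under 419.
Every exception is unavailable, so the rule governs.

Yes — Felix's café must enrol each employee in the state retirement plan.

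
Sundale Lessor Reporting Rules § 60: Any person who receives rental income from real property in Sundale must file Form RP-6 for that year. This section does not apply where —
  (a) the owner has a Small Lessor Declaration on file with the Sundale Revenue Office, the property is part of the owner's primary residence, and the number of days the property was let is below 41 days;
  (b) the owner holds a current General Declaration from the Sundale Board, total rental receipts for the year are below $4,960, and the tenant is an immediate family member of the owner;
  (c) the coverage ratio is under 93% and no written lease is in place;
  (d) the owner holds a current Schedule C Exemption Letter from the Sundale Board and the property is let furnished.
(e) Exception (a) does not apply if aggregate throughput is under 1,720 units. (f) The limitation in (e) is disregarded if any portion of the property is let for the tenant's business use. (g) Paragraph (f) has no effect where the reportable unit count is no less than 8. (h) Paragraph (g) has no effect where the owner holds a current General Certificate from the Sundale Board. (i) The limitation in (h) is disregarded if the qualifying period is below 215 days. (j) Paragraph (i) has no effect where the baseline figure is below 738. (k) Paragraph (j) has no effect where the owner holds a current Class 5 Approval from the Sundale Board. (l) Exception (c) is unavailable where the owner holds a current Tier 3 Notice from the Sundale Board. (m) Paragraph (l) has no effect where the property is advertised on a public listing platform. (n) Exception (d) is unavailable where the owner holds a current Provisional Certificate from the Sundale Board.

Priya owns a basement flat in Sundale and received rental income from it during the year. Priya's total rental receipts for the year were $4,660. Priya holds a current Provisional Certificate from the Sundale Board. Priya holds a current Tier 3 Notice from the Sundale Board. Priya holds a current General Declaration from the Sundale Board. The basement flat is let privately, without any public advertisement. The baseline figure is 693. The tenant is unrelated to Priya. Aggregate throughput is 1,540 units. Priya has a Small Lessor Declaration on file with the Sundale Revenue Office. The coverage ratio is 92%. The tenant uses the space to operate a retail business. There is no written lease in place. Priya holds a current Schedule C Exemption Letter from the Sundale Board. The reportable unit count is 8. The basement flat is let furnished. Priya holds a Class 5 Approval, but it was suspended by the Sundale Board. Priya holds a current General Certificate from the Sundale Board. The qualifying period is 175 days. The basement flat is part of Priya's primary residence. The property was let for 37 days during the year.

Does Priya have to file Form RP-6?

Exception (a) is satisfied on its face — a Small Lessor Declaration is on file; the basement flat is part of the primary residence; the number of days the property was let is 37 days, below the 41 days limit. Under paragraphs (e)–(k): (e) applies (aggregate throughput is 1,540 units, under the 1,720 units limit), but is displaced by (f): (f) is engaged — the space is let for business use. (g) would limit (f) — the reportable unit count is 8, meeting the 8 threshold — but (h) sets (g) aside: (h) operates — a current General Certificate is held. (i) operates (the qualifying period is 175 days, below the 215 days limit), but is itself disapplied by (j): (j) operates against (i): the baseline figure is 693, below the 738 limit. (k) is not engaged (no current Class 5 Approval is held), so (j) stands. (a) remains available.
Exception (b) requires that the tenant is an immediate family member of the owner; but the tenant is unrelated to the owner, so (b) is unavailable.
Exception (c): the coverage ratio is 92%, under the 93% limit; there is no written lease — every condition holds. But applying paragraphs (l)–(m): (l) operates against (c): a current Tier 3 Notice is held. (m), which would lift (l), does not operate here — the property is let privately without advertisement. Exception (c) does not apply.
Exception (d)'s conditions are all satisfied: a current Schedule C Exemption Letter is held; the property is let furnished. But: (n) applies — a current Provisional Certificate is held. So (d) is unavailable.

No — exception (a) applies; Priya is not required to file Form RP-6.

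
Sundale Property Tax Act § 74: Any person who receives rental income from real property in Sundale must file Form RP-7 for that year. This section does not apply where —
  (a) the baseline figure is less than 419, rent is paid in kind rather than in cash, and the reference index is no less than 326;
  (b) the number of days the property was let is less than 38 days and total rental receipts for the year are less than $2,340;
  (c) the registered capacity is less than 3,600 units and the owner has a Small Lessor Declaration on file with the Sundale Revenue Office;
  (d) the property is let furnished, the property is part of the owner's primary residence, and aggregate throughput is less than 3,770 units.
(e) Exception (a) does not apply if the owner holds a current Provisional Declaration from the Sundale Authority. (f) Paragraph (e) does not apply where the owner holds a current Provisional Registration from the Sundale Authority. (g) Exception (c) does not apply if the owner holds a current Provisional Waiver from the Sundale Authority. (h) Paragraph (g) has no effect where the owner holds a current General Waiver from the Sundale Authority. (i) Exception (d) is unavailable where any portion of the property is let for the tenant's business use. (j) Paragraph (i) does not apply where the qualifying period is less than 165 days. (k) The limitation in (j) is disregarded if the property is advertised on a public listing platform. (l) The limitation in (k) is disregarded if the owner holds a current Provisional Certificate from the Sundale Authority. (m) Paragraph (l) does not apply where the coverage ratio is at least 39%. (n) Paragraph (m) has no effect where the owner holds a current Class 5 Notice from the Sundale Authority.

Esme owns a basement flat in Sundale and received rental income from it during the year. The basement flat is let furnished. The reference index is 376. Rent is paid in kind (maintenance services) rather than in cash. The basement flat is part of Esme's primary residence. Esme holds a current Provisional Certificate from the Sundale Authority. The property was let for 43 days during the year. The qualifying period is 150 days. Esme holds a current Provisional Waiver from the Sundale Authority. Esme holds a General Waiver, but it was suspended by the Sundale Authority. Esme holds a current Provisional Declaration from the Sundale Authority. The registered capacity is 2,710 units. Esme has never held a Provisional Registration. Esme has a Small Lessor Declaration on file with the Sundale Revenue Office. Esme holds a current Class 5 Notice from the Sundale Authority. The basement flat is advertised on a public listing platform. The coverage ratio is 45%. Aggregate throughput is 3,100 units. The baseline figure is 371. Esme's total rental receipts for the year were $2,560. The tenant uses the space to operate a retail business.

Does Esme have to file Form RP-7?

No — exception (d) applies; Esme is not required to file Form RP-7.

All of (a)'s requirements are met (the baseline figure is 371, less than the 419 limit; rent is paid in kind; the reference index is 376, meeting the 326 threshold). But: (e) is triggered — a current Provisional Declaration is held. (f) does not operate here (there is no Provisional Registration in force), so (e) stands. Exception (a) does not apply.
Exception (b) fails — the number of days the property was let is 43 days, not less than 38 days.
Exception (c): the registered capacity is 2,710 units, less than the 3,600 units limit; a Small Lessor Declaration is on file — every condition holds. However, paragraphs (g)–(h) must be considered: (g) operates against (c): a current Provisional Waiver is held. (h), which would lift (g), does not operate here — no current General Waiver is held. (c) is therefore removed.
Exception (d): the property is let furnished; the basement flat is part of the primary residence; aggregate throughput is 3,100 units, less than the 3,770 units limit — every condition holds. Under paragraphs (i)–(n): (i) would limit (d) — the space is let for business use — but (j) sets (i) aside: (j) is engaged — the qualifying period is 150 days, less than the 165 days limit. (k) is engaged (the property is publicly advertised), but is displaced by (l): (l) applies — a current Provisional Certificate is held. (m) is triggered (the coverage ratio is 45%, meeting the 39% threshold), but is displaced by (n): (n) operates — a current Class 5 Notice is held. So (d) applies.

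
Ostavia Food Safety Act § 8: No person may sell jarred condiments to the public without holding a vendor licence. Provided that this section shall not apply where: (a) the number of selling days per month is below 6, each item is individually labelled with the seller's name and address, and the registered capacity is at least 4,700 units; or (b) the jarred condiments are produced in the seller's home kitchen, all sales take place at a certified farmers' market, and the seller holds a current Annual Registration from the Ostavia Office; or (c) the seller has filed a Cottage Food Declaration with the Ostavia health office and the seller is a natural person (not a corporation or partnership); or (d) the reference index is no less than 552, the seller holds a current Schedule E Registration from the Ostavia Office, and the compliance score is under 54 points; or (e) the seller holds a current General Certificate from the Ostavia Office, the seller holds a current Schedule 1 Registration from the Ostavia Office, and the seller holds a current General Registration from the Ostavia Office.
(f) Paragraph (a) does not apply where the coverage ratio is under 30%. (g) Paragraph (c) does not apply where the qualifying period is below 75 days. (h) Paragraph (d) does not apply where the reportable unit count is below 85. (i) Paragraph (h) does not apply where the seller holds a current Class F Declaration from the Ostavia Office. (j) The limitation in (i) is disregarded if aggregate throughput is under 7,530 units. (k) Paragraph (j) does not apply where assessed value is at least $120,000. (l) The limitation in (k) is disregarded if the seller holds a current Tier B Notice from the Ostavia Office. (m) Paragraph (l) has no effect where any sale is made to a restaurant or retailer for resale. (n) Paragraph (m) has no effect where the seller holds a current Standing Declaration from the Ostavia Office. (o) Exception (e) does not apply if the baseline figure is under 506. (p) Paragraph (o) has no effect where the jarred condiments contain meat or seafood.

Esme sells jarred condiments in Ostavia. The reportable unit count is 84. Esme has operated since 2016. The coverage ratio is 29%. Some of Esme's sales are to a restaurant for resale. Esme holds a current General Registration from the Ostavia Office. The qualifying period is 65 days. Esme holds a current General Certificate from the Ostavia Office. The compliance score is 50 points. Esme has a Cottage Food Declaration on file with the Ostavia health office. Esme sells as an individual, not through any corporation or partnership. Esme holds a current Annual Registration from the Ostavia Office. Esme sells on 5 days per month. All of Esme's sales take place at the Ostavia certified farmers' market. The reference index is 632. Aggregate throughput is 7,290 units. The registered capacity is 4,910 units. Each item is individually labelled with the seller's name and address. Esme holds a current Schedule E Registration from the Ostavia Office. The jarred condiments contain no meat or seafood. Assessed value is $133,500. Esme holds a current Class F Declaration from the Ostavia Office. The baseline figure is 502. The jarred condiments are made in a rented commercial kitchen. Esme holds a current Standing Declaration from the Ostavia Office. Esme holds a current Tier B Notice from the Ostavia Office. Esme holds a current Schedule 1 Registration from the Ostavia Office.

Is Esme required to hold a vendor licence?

Yes — Esme must hold a vendor licence.

Exception (a) is satisfied on its face — the number of selling days per month is 5, below the 6 limit; items are individually labelled; the registered capacity is 4,910 units, meeting the 4,700 units threshold. However, paragraph (f) must be considered: (f) operates — the coverage ratio is 29%, under the 30% limit. So (a) is unavailable.
Exception (b) fails — the jarred condiments are made in a commercial kitchen, not a home kitchen.
Exception (c): a Cottage Food Declaration is on file; the seller is a natural person — every condition holds. However, paragraph (g) must be considered: (g) operates — the qualifying period is 65 days, below the 75 days limit. (c) is therefore removed.
Exception (d) is satisfied on its face — the reference index is 632, meeting the 552 threshold; a current Schedule E Registration is held; the compliance score is 50 points, under the 54 points limit. But: (h) is triggered — the reportable unit count is 84, below the 85 limit. (i) operates (a current Class F Declaration is held), but is displaced by (j): (j) applies — aggregate throughput is 7,290 units, under the 7,530 units limit. (k) would limit (j) — assessed value is $133,500, meeting the $120,000 threshold — but (l) sets (k) aside: (l) operates against (k): a current Tier B Notice is held. (m) applies (some sales are to a restaurant for resale), but is itself disapplied by (n): (n) operates against (m): a current Standing Declaration is held. So (d) is unavailable.
Exception (e)'s conditions are all satisfied: a current General Certificate is held; a current Schedule 1 Registration is held; a current General Registration is held. However, paragraphs (o)–(p) must be considered: (o) operates against (e): the baseline figure is 502, under the 506 limit. (p) is not triggered (the jarred condiments contain no meat or seafood), so (o) stands. Exception (e) does not apply.
Every exception is unavailable, so the rule governs.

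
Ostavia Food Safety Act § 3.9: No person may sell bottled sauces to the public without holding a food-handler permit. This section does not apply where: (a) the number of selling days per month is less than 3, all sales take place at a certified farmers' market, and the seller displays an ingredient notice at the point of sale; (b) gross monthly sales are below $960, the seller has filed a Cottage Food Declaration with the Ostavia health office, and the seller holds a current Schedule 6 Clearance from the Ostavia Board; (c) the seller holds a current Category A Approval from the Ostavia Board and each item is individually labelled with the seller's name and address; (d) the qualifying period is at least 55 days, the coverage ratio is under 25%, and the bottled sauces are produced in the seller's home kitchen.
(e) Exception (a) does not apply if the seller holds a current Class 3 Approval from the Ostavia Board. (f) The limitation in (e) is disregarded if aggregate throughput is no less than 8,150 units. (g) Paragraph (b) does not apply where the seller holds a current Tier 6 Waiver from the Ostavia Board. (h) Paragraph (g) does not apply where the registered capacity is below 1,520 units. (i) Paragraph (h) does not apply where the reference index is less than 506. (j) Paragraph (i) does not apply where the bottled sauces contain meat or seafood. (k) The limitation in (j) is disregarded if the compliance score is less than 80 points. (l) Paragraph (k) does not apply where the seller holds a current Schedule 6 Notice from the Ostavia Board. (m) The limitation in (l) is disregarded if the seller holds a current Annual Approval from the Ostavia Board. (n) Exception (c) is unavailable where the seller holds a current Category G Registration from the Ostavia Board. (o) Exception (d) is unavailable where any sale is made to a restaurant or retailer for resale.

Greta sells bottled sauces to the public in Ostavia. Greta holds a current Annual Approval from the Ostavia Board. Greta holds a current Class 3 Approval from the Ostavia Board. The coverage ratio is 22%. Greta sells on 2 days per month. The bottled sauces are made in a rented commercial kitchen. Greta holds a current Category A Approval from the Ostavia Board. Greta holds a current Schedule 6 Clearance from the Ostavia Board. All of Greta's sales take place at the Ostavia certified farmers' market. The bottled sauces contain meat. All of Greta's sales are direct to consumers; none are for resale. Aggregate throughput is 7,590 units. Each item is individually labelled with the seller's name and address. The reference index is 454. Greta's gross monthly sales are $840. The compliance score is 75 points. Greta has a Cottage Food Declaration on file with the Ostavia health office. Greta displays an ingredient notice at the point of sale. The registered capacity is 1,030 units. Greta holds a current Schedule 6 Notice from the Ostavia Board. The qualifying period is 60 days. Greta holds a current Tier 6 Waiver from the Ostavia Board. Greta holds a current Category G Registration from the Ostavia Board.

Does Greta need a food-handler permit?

Yes — Greta must hold a food-handler permit.

Exception (a): the number of selling days per month is 2, less than the 3 limit; all sales are at a certified farmers' market; an ingredient notice is displayed — every condition holds. But applying paragraphs (e)–(f): (e) operates against (a): a current Class 3 Approval is held. (f) is not triggered (aggregate throughput is 7,590 units, short of 8,150 units), so (e) stands. So (a) is unavailable.
All of (b)'s requirements are met (gross monthly sales are $840, below the $960 limit; a Cottage Food Declaration is on file; a current Schedule 6 Clearance is held). However, paragraphs (g)–(m) must be considered: (g) operates against (b): a current Tier 6 Waiver is held. (h) operates (the registered capacity is 1,030 units, below the 1,520 units limit), but is displaced by (i): (i) operates against (h): the reference index is 454, less than the 506 limit. (j) operates (the bottled sauces contain meat), but is itself disapplied by (k): (k) applies — the compliance score is 75 points, less than the 80 points limit. (l) would limit (k) — a current Schedule 6 Notice is held — but (m) sets (l) aside: (m) operates against (l): a current Annual Approval is held. Exception (b) does not apply.
Exception (c) is satisfied on its face — a current Category A Approval is held; items are individually labelled. However, paragraph (n) must be considered: (n) is triggered — a current Category G Registration is held. Exception (c) does not apply.
Exception (d) does not apply: the bottled sauces are made in a commercial kitchen, not a home kitchen.
None of the exceptions is available; § 3.9 applies in full.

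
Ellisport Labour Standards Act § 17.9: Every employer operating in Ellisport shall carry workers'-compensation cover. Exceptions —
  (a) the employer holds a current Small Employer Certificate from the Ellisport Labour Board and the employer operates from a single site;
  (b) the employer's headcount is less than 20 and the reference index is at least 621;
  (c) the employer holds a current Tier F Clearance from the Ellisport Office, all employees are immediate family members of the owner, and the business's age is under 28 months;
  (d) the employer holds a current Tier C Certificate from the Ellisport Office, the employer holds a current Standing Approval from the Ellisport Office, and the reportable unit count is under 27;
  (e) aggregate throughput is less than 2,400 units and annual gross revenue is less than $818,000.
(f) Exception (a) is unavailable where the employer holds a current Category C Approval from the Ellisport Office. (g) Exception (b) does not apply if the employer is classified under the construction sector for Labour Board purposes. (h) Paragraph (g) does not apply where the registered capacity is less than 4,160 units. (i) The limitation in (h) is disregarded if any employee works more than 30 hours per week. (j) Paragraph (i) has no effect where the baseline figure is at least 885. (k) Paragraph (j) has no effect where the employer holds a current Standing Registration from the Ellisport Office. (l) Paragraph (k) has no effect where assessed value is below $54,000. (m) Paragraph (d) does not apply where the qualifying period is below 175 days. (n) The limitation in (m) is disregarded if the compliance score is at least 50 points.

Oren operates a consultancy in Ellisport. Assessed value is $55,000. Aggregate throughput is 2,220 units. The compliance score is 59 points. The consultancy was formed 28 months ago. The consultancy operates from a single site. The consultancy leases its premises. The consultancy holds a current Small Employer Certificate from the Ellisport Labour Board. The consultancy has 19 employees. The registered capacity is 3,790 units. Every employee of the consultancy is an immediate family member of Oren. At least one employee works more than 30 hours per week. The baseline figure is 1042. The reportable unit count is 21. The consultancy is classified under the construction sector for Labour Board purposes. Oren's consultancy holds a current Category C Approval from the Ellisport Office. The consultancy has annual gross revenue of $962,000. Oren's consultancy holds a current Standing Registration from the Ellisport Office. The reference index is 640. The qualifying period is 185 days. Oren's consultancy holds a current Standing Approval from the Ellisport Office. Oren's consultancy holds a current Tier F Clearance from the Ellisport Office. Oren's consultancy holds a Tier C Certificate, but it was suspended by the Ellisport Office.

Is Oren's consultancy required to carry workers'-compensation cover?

Yes — Oren's consultancy must carry workers'-compensation cover.

Exception (a)'s conditions are all satisfied: a current Small Employer Certificate is held; the employer operates from a single site. But applying paragraph (f): (f) operates against (a): a current Category C Approval is held. Exception (a) does not apply.
Exception (b) is satisfied on its face — the employer's headcount is 19, less than the 20 limit; the reference index is 640, meeting the 621 threshold. But applying paragraphs (g)–(l): (g) operates against (b): the consultancy is classified under the construction sector. (h) would limit (g) — the registered capacity is 3,790 units, less than the 4,160 units limit — but (i) sets (h) aside: (i) is engaged — at least one employee exceeds 30 hours/week. (j) would limit (i) — the baseline figure is 1,042, meeting the 885 threshold — but (k) sets (j) aside: (k) is engaged — a current Standing Registration is held. (l), which would lift (k), is not triggered — assessed value is $55,000, not below $54,000. So (b) is unavailable.
Exception (c) does not apply: the business's age is 28 months, not under 28 months.
Exception (d) fails — there is no Tier C Certificate in force.
Exception (e) requires that annual gross revenue is less than $818,000; but annual gross revenue is $962,000, not less than $818,000, so (e) is unavailable.
No exception is made out. Oren's consultancy falls within the general rule.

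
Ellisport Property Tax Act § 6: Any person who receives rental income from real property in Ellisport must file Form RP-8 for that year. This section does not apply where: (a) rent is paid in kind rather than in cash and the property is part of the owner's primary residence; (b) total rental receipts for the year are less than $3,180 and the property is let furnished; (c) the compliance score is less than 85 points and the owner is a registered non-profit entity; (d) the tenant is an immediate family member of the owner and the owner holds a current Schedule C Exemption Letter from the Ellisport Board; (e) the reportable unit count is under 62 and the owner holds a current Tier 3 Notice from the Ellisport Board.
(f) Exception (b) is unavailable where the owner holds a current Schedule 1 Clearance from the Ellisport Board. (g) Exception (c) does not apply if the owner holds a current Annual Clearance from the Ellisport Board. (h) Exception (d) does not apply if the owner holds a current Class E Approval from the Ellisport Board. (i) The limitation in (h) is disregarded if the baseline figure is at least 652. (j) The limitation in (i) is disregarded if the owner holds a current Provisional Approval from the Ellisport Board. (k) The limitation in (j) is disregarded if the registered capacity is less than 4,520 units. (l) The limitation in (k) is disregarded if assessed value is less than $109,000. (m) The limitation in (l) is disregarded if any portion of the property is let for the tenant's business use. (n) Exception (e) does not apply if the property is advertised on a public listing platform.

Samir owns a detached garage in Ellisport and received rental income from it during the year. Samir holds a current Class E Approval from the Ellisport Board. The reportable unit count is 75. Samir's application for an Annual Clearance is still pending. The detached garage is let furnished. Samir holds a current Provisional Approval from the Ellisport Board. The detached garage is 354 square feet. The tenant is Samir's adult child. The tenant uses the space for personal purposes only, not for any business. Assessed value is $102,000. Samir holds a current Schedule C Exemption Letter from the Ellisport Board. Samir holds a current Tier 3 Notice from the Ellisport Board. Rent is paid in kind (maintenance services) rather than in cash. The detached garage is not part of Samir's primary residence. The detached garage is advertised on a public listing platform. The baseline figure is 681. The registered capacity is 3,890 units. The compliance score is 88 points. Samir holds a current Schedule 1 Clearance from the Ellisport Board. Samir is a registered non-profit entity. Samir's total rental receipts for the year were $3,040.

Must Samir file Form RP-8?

Yes — Samir must file Form RP-8.

Exception (a) does not apply: the detached garage is not part of the primary residence.
Exception (b)'s conditions are all satisfied: total rental receipts for the year are $3,040, less than the $3,180 limit; the property is let furnished. But: (f) applies — a current Schedule 1 Clearance is held. (b) is therefore removed.
Exception (c) requires that the compliance score is less than 85 points; but the compliance score is 88 points, not less than 85 points, so (c) is unavailable.
Exception (d) is satisfied on its face — the tenant is an immediate family member; a current Schedule C Exemption Letter is held. But: (h) operates against (d): a current Class E Approval is held. (i) operates (the baseline figure is 681, meeting the 652 threshold), but yields to (j): (j) operates against (i): a current Provisional Approval is held. (k) would limit (j) — the registered capacity is 3,890 units, less than the 4,520 units limit — but (l) sets (k) aside: (l) operates against (k): assessed value is $102,000, less than the $109,000 limit. (m) does not operate here (the space is used for personal purposes only), so (l) stands. Exception (d) does not apply.
Exception (e) does not apply: the reportable unit count is 75, not under 62.
Every exception is unavailable, so the rule governs.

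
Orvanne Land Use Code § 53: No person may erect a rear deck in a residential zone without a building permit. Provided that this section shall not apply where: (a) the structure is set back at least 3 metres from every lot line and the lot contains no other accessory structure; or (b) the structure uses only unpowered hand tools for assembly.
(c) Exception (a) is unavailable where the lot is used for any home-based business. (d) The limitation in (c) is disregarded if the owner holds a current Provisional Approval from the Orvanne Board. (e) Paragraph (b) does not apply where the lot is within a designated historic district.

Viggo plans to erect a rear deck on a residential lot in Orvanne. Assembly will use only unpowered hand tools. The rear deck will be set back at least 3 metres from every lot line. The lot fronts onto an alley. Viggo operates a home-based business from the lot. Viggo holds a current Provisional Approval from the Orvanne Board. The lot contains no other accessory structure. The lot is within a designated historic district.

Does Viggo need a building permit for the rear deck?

Exception (a) is satisfied on its face — the setback is at least 3 m on every side; the lot has no other accessory structure. Applying paragraphs (c)–(d): (c) would limit (a) — a home-based business operates on the lot — but (d) sets (c) aside: (d) applies — a current Provisional Approval is held. (a) remains available.
Exception (b) is satisfied on its face — assembly uses only hand tools. However, paragraph (e) must be considered: (e) operates — the lot is in a historic district. Exception (b) does not apply.

No — exception (a) applies; Viggo does not need a building permit.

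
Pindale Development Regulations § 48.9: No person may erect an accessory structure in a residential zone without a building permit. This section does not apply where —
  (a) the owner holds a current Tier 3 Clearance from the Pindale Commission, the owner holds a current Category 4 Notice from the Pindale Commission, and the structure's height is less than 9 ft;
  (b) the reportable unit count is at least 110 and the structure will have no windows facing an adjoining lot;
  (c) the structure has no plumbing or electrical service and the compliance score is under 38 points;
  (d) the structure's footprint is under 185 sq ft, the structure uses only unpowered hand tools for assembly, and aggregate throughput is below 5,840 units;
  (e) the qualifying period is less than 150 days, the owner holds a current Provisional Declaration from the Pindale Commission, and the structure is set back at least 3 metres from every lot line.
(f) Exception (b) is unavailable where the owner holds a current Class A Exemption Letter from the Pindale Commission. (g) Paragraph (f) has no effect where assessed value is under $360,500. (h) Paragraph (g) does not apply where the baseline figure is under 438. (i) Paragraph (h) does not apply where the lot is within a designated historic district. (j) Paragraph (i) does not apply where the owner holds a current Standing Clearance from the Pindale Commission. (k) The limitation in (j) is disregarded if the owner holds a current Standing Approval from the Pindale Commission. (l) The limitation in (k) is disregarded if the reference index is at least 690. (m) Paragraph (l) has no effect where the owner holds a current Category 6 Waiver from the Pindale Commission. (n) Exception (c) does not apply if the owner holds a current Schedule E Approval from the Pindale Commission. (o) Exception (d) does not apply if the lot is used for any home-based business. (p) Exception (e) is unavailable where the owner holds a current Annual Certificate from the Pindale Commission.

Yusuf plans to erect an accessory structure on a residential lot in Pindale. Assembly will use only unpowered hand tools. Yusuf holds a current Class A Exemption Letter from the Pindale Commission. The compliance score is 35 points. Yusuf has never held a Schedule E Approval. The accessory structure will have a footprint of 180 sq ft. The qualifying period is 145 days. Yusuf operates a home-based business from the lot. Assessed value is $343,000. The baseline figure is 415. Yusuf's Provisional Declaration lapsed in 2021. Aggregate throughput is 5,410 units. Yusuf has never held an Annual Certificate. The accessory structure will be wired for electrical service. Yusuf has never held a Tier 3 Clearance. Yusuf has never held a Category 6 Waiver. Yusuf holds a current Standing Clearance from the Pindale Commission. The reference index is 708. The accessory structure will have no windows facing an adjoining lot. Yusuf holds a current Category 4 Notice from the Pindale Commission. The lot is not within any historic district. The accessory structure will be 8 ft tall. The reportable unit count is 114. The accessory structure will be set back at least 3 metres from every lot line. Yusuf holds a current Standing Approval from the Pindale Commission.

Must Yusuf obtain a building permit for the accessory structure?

Yes — Yusuf must obtain a building permit.

Exception (a) requires that the owner holds a current Tier 3 Clearance from the Pindale Commission; but there is no Tier 3 Clearance in force, so (a) is unavailable.
Exception (b): the reportable unit count is 114, meeting the 110 threshold; no windows face an adjoining lot — every condition holds. However, paragraphs (f)–(m) must be considered: (f) operates against (b): a current Class A Exemption Letter is held. (g) would limit (f) — assessed value is $343,000, under the $360,500 limit — but (h) sets (g) aside: (h) is triggered — the baseline figure is 415, under the 438 limit. (i) is inapplicable (the lot is not in a historic district), so (h) stands. Exception (b) does not apply.
Exception (c) requires that the structure has no plumbing or electrical service; but electrical service is planned, so (c) is unavailable.
Exception (d): the structure's footprint is 180 sq ft, under the 185 sq ft limit; assembly uses only hand tools; aggregate throughput is 5,410 units, below the 5,840 units limit — every condition holds. But: (o) operates against (d): a home-based business operates on the lot. (d) is therefore removed.
Exception (e) fails — there is no Provisional Declaration in force.
None of the exceptions is available; § 48.9 applies in full.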